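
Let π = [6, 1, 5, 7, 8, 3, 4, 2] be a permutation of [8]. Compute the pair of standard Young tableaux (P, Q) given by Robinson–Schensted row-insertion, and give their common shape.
P = [1, 2, 4, 8] / [3, 7] / [5] / [6];  Q = [1, 3, 4, 5] / [2, 7] / [6] / [8];  common shape = (4, 2, 1, 1)

Row-insert the values π_1, π_2, … into P one at a time, bumping the leftmost entry strictly greater than the inserted value down to the next row. The recording tableau Q records, in position (i, j), the step at which that cell was added to P.
  Insert 6 (step 1): P = [6];  Q = [1]
  Insert 1 (step 2): P = [1] / [6];  Q = [1] / [2]
  Insert 5 (step 3): P = [1, 5] / [6];  Q = [1, 3] / [2]
  Insert 7 (step 4): P = [1, 5, 7] / [6];  Q = [1, 3, 4] / [2]
  Insert 8 (step 5): P = [1, 5, 7, 8] / [6];  Q = [1, 3, 4, 5] / [2]
  Insert 3 (step 6): P = [1, 3, 7, 8] / [5] / [6];  Q = [1, 3, 4, 5] / [2] / [6]
  Insert 4 (step 7): P = [1, 3, 4, 8] / [5, 7] / [6];  Q = [1, 3, 4, 5] / [2, 7] / [6]
  Insert 2 (step 8): P = [1, 2, 4, 8] / [3, 7] / [5] / [6];  Q = [1, 3, 4, 5] / [2, 7] / [6] / [8]
Final shape: (4, 2, 1, 1).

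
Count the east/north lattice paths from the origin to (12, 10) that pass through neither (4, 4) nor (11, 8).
Number of paths = 278990

Inclusion–exclusion. Total paths: C(22, 12) = 646646. Through P₁: C(8, 4)·C(14, 8) = 210210. Through P₂: C(19, 11)·C(3, 1) = 226746. Since P₁ is strictly southwest of P₂, a monotone path through both must visit P₁ then P₂; paths through both = C(8, 4)·C(11, 7)·C(3, 1) = 69300. Avoid both = 646646 − 210210 − 226746 + 69300 = 278990.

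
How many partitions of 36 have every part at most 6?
p(36, parts ≤ 6) = 2432

Use the recurrence p(n, m) = p(n, m−1) + p(n−m, m): either the largest part is < m (count p(n, m−1)) or the largest part is exactly m (remove one copy of m, count p(n−m, m)). With p(0, ·) = 1 this gives p(36, parts ≤ 6) = 2432. (By conjugating Young diagrams, this also counts partitions of 36 into at most 6 parts.)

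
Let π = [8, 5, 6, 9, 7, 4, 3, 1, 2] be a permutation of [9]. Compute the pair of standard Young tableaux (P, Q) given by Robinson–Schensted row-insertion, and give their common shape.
P = [1, 2, 7] / [3, 6] / [4, 9] / [5] / [8];  Q = [1, 3, 4] / [2, 5] / [6, 9] / [7] / [8];  common shape = (3, 2, 2, 1, 1)

Row-insert the values π_1, π_2, … into P one at a time, bumping the leftmost entry strictly greater than the inserted value down to the next row. The recording tableau Q records, in position (i, j), the step at which that cell was added to P.
  Insert 8 (step 1): P = [8];  Q = [1]
  Insert 5 (step 2): P = [5] / [8];  Q = [1] / [2]
  Insert 6 (step 3): P = [5, 6] / [8];  Q = [1, 3] / [2]
  Insert 9 (step 4): P = [5, 6, 9] / [8];  Q = [1, 3, 4] / [2]
  Insert 7 (step 5): P = [5, 6, 7] / [8, 9];  Q = [1, 3, 4] / [2, 5]
  Insert 4 (step 6): P = [4, 6, 7] / [5, 9] / [8];  Q = [1, 3, 4] / [2, 5] / [6]
  Insert 3 (step 7): P = [3, 6, 7] / [4, 9] / [5] / [8];  Q = [1, 3, 4] / [2, 5] / [6] / [7]
  Insert 1 (step 8): P = [1, 6, 7] / [3, 9] / [4] / [5] / [8];  Q = [1, 3, 4] / [2, 5] / [6] / [7] / [8]
  Insert 2 (step 9): P = [1, 2, 7] / [3, 6] / [4, 9] / [5] / [8];  Q = [1, 3, 4] / [2, 5] / [6, 9] / [7] / [8]
Final shape: (3, 2, 2, 1, 1).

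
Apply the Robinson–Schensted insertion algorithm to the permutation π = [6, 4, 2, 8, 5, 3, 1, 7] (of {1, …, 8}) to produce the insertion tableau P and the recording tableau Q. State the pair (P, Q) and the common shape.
P = [1, 3, 7] / [2, 5] / [4, 8] / [6];  Q = [1, 4, 8] / [2, 5] / [3, 6] / [7];  common shape = (3, 2, 2, 1)

Row-insert the values π_1, π_2, … into P one at a time, bumping the leftmost entry strictly greater than the inserted value down to the next row. The recording tableau Q records, in position (i, j), the step at which that cell was added to P.
  Insert 6 (step 1): P = [6];  Q = [1]
  Insert 4 (step 2): P = [4] / [6];  Q = [1] / [2]
  Insert 2 (step 3): P = [2] / [4] / [6];  Q = [1] / [2] / [3]
  Insert 8 (step 4): P = [2, 8] / [4] / [6];  Q = [1, 4] / [2] / [3]
  Insert 5 (step 5): P = [2, 5] / [4, 8] / [6];  Q = [1, 4] / [2, 5] / [3]
  Insert 3 (step 6): P = [2, 3] / [4, 5] / [6, 8];  Q = [1, 4] / [2, 5] / [3, 6]
  Insert 1 (step 7): P = [1, 3] / [2, 5] / [4, 8] / [6];  Q = [1, 4] / [2, 5] / [3, 6] / [7]
  Insert 7 (step 8): P = [1, 3, 7] / [2, 5] / [4, 8] / [6];  Q = [1, 4, 8] / [2, 5] / [3, 6] / [7]
Final shape: (3, 2, 2, 1).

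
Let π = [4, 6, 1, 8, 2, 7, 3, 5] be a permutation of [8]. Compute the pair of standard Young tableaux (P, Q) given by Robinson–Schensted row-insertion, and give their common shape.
P = [1, 2, 3, 5] / [4, 6, 7] / [8];  Q = [1, 2, 4, 8] / [3, 5, 6] / [7];  common shape = (4, 3, 1)

Row-insert the values π_1, π_2, … into P one at a time, bumping the leftmost entry strictly greater than the inserted value down to the next row. The recording tableau Q records, in position (i, j), the step at which that cell was added to P.
  Insert 4 (step 1): P = [4];  Q = [1]
  Insert 6 (step 2): P = [4, 6];  Q = [1, 2]
  Insert 1 (step 3): P = [1, 6] / [4];  Q = [1, 2] / [3]
  Insert 8 (step 4): P = [1, 6, 8] / [4];  Q = [1, 2, 4] / [3]
  Insert 2 (step 5): P = [1, 2, 8] / [4, 6];  Q = [1, 2, 4] / [3, 5]
  Insert 7 (step 6): P = [1, 2, 7] / [4, 6, 8];  Q = [1, 2, 4] / [3, 5, 6]
  Insert 3 (step 7): P = [1, 2, 3] / [4, 6, 7] / [8];  Q = [1, 2, 4] / [3, 5, 6] / [7]
  Insert 5 (step 8): P = [1, 2, 3, 5] / [4, 6, 7] / [8];  Q = [1, 2, 4, 8] / [3, 5, 6] / [7]
Final shape: (4, 3, 1).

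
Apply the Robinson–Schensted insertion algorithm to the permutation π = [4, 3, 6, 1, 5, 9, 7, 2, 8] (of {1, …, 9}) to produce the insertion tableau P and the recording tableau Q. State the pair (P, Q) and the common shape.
P = [1, 2, 7, 8] / [3, 5, 9] / [4, 6];  Q = [1, 3, 6, 9] / [2, 5, 7] / [4, 8];  common shape = (4, 3, 2)

Row-insert the values π_1, π_2, … into P one at a time, bumping the leftmost entry strictly greater than the inserted value down to the next row. The recording tableau Q records, in position (i, j), the step at which that cell was added to P.
  Insert 4 (step 1): P = [4];  Q = [1]
  Insert 3 (step 2): P = [3] / [4];  Q = [1] / [2]
  Insert 6 (step 3): P = [3, 6] / [4];  Q = [1, 3] / [2]
  Insert 1 (step 4): P = [1, 6] / [3] / [4];  Q = [1, 3] / [2] / [4]
  Insert 5 (step 5): P = [1, 5] / [3, 6] / [4];  Q = [1, 3] / [2, 5] / [4]
  Insert 9 (step 6): P = [1, 5, 9] / [3, 6] / [4];  Q = [1, 3, 6] / [2, 5] / [4]
  Insert 7 (step 7): P = [1, 5, 7] / [3, 6, 9] / [4];  Q = [1, 3, 6] / [2, 5, 7] / [4]
  Insert 2 (step 8): P = [1, 2, 7] / [3, 5, 9] / [4, 6];  Q = [1, 3, 6] / [2, 5, 7] / [4, 8]
  Insert 8 (step 9): P = [1, 2, 7, 8] / [3, 5, 9] / [4, 6];  Q = [1, 3, 6, 9] / [2, 5, 7] / [4, 8]
Final shape: (4, 3, 2).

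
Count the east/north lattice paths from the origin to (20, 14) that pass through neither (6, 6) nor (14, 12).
Number of paths = 903786176

Inclusion–exclusion. Total paths: C(34, 20) = 1391975640. Through P₁: C(12, 6)·C(22, 14) = 295467480. Through P₂: C(26, 14)·C(8, 6) = 270415600. Since P₁ is strictly southwest of P₂, a monotone path through both must visit P₁ then P₂; paths through both = C(12, 6)·C(14, 8)·C(8, 6) = 77693616. Avoid both = 1391975640 − 295467480 − 270415600 + 77693616 = 903786176.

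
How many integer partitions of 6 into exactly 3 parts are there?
p(6, 3 parts) = 3

Partitions of n into exactly k parts ↔ partitions of n − k into at most k parts (subtract 1 from each part). For n = 6, k = 3, the partitions are: 4+1+1, 3+2+1, 2+2+2. Count = 3.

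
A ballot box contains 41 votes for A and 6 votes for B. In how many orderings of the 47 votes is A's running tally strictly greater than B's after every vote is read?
Strict-lead orderings = 7996065

Total orderings of the 47 votes with 41 for A: C(47, 41) = 10737573. By the Bertrand ballot formula (Cycle Lemma / reflection principle), the number of orderings in which A is strictly ahead of B throughout is (p − q)/(p + q) · C(p + q, p) = (41 − 6)/(41 + 6) · 10737573 = 7996065.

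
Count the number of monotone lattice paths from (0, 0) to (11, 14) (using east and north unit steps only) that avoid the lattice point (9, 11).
Number of paths = 2777800

Total paths from (0, 0) to (11, 14): C(25, 11) = 4457400. Paths through (9, 11): (paths (0, 0) → (9, 11)) × (paths (9, 11) → (11, 14)) = C(20, 9) · C(5, 2) = 167960 · 10 = 1679600. Avoidance count = 4457400 − 1679600 = 2777800.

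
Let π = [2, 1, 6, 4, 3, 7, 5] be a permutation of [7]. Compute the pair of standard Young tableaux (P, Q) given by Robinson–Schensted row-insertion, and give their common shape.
P = [1, 3, 5] / [2, 4, 7] / [6];  Q = [1, 3, 6] / [2, 4, 7] / [5];  common shape = (3, 3, 1)

Row-insert the values π_1, π_2, … into P one at a time, bumping the leftmost entry strictly greater than the inserted value down to the next row. The recording tableau Q records, in position (i, j), the step at which that cell was added to P.
  Insert 2 (step 1): P = [2];  Q = [1]
  Insert 1 (step 2): P = [1] / [2];  Q = [1] / [2]
  Insert 6 (step 3): P = [1, 6] / [2];  Q = [1, 3] / [2]
  Insert 4 (step 4): P = [1, 4] / [2, 6];  Q = [1, 3] / [2, 4]
  Insert 3 (step 5): P = [1, 3] / [2, 4] / [6];  Q = [1, 3] / [2, 4] / [5]
  Insert 7 (step 6): P = [1, 3, 7] / [2, 4] / [6];  Q = [1, 3, 6] / [2, 4] / [5]
  Insert 5 (step 7): P = [1, 3, 5] / [2, 4, 7] / [6];  Q = [1, 3, 6] / [2, 4, 7] / [5]
Final shape: (3, 3, 1).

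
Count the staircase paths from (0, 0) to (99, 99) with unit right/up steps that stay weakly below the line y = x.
C_99 = 227508830794229349661819540395688853956041682601541047340

These NE paths below the diagonal are counted by the Catalan number C_n = (1/(n + 1)) · C(2n, n). For n = 99: C_99 = (1/100) · C(198, 99) = 22750883079422934966181954039568885395604168260154104734000/100 = 227508830794229349661819540395688853956041682601541047340.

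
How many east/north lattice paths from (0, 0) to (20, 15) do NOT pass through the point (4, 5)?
Number of paths = 2578664550

Total paths from (0, 0) to (20, 15): C(35, 20) = 3247943160. Paths through (4, 5): (paths (0, 0) → (4, 5)) × (paths (4, 5) → (20, 15)) = C(9, 4) · C(26, 16) = 126 · 5311735 = 669278610. Avoidance count = 3247943160 − 669278610 = 2578664550.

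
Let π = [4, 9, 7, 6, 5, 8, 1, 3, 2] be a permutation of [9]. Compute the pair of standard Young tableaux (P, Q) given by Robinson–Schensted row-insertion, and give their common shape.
P = [1, 2, 8] / [3, 5] / [4] / [6] / [7] / [9];  Q = [1, 2, 6] / [3, 8] / [4] / [5] / [7] / [9];  common shape = (3, 2, 1, 1, 1, 1)

Row-insert the values π_1, π_2, … into P one at a time, bumping the leftmost entry strictly greater than the inserted value down to the next row. The recording tableau Q records, in position (i, j), the step at which that cell was added to P.
  Insert 4 (step 1): P = [4];  Q = [1]
  Insert 9 (step 2): P = [4, 9];  Q = [1, 2]
  Insert 7 (step 3): P = [4, 7] / [9];  Q = [1, 2] / [3]
  Insert 6 (step 4): P = [4, 6] / [7] / [9];  Q = [1, 2] / [3] / [4]
  Insert 5 (step 5): P = [4, 5] / [6] / [7] / [9];  Q = [1, 2] / [3] / [4] / [5]
  Insert 8 (step 6): P = [4, 5, 8] / [6] / [7] / [9];  Q = [1, 2, 6] / [3] / [4] / [5]
  Insert 1 (step 7): P = [1, 5, 8] / [4] / [6] / [7] / [9];  Q = [1, 2, 6] / [3] / [4] / [5] / [7]
  Insert 3 (step 8): P = [1, 3, 8] / [4, 5] / [6] / [7] / [9];  Q = [1, 2, 6] / [3, 8] / [4] / [5] / [7]
  Insert 2 (step 9): P = [1, 2, 8] / [3, 5] / [4] / [6] / [7] / [9];  Q = [1, 2, 6] / [3, 8] / [4] / [5] / [7] / [9]
Final shape: (3, 2, 1, 1, 1, 1).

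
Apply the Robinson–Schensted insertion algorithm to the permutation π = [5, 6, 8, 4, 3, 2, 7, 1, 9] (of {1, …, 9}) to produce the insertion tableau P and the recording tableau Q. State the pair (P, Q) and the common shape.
P = [1, 6, 7, 9] / [2, 8] / [3] / [4] / [5];  Q = [1, 2, 3, 9] / [4, 7] / [5] / [6] / [8];  common shape = (4, 2, 1, 1, 1)

Row-insert the values π_1, π_2, … into P one at a time, bumping the leftmost entry strictly greater than the inserted value down to the next row. The recording tableau Q records, in position (i, j), the step at which that cell was added to P.
  Insert 5 (step 1): P = [5];  Q = [1]
  Insert 6 (step 2): P = [5, 6];  Q = [1, 2]
  Insert 8 (step 3): P = [5, 6, 8];  Q = [1, 2, 3]
  Insert 4 (step 4): P = [4, 6, 8] / [5];  Q = [1, 2, 3] / [4]
  Insert 3 (step 5): P = [3, 6, 8] / [4] / [5];  Q = [1, 2, 3] / [4] / [5]
  Insert 2 (step 6): P = [2, 6, 8] / [3] / [4] / [5];  Q = [1, 2, 3] / [4] / [5] / [6]
  Insert 7 (step 7): P = [2, 6, 7] / [3, 8] / [4] / [5];  Q = [1, 2, 3] / [4, 7] / [5] / [6]
  Insert 1 (step 8): P = [1, 6, 7] / [2, 8] / [3] / [4] / [5];  Q = [1, 2, 3] / [4, 7] / [5] / [6] / [8]
  Insert 9 (step 9): P = [1, 6, 7, 9] / [2, 8] / [3] / [4] / [5];  Q = [1, 2, 3, 9] / [4, 7] / [5] / [6] / [8]
Final shape: (4, 2, 1, 1, 1).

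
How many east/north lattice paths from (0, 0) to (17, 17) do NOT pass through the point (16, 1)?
Number of paths = 2333605931

Total paths from (0, 0) to (17, 17): C(34, 17) = 2333606220. Paths through (16, 1): (paths (0, 0) → (16, 1)) × (paths (16, 1) → (17, 17)) = C(17, 16) · C(17, 1) = 17 · 17 = 289. Avoidance count = 2333606220 − 289 = 2333605931.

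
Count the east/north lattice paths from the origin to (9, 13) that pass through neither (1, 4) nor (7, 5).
Number of paths = 341805

Inclusion–exclusion. Total paths: C(22, 9) = 497420. Through P₁: C(5, 1)·C(17, 8) = 121550. Through P₂: C(12, 7)·C(10, 2) = 35640. Since P₁ is strictly southwest of P₂, a monotone path through both must visit P₁ then P₂; paths through both = C(5, 1)·C(7, 6)·C(10, 2) = 1575. Avoid both = 497420 − 121550 − 35640 + 1575 = 341805.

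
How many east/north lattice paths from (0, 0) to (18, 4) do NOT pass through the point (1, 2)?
Number of paths = 6802

Total paths from (0, 0) to (18, 4): C(22, 18) = 7315. Paths through (1, 2): (paths (0, 0) → (1, 2)) × (paths (1, 2) → (18, 4)) = C(3, 1) · C(19, 17) = 3 · 171 = 513. Avoidance count = 7315 − 513 = 6802.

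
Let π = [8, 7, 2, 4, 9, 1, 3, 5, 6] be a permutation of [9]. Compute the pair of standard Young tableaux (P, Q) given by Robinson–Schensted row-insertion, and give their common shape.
P = [1, 3, 5, 6] / [2, 4, 9] / [7] / [8];  Q = [1, 4, 5, 9] / [2, 7, 8] / [3] / [6];  common shape = (4, 3, 1, 1)

Row-insert the values π_1, π_2, … into P one at a time, bumping the leftmost entry strictly greater than the inserted value down to the next row. The recording tableau Q records, in position (i, j), the step at which that cell was added to P.
  Insert 8 (step 1): P = [8];  Q = [1]
  Insert 7 (step 2): P = [7] / [8];  Q = [1] / [2]
  Insert 2 (step 3): P = [2] / [7] / [8];  Q = [1] / [2] / [3]
  Insert 4 (step 4): P = [2, 4] / [7] / [8];  Q = [1, 4] / [2] / [3]
  Insert 9 (step 5): P = [2, 4, 9] / [7] / [8];  Q = [1, 4, 5] / [2] / [3]
  Insert 1 (step 6): P = [1, 4, 9] / [2] / [7] / [8];  Q = [1, 4, 5] / [2] / [3] / [6]
  Insert 3 (step 7): P = [1, 3, 9] / [2, 4] / [7] / [8];  Q = [1, 4, 5] / [2, 7] / [3] / [6]
  Insert 5 (step 8): P = [1, 3, 5] / [2, 4, 9] / [7] / [8];  Q = [1, 4, 5] / [2, 7, 8] / [3] / [6]
  Insert 6 (step 9): P = [1, 3, 5, 6] / [2, 4, 9] / [7] / [8];  Q = [1, 4, 5, 9] / [2, 7, 8] / [3] / [6]
Final shape: (4, 3, 1, 1).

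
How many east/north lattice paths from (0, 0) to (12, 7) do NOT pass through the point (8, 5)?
Number of paths = 31083

Total paths from (0, 0) to (12, 7): C(19, 12) = 50388. Paths through (8, 5): (paths (0, 0) → (8, 5)) × (paths (8, 5) → (12, 7)) = C(13, 8) · C(6, 4) = 1287 · 15 = 19305. Avoidance count = 50388 − 19305 = 31083.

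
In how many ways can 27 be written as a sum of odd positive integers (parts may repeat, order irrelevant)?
p_odd(27) = 192

Enumerate partitions using only odd parts via the recurrence o(n, m) = o(n, m−2) + o(n−m, m) over odd m, starting from the largest odd part ≤ n. This gives p_odd(27) = 192. (Euler's theorem: equals the count of distinct-part partitions.)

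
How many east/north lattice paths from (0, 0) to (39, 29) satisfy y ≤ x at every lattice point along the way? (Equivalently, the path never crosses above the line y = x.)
Number of paths = 3781522612668189928

By the reflection principle (André's argument), the number of monotone paths to (39, 29) with n ≤ m that never go above y = x is C(68, 39) − C(68, 40) = 13750991318793417920 − 9969468706125227992 = 3781522612668189928.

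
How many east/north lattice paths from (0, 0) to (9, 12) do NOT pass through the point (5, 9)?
Number of paths = 223860

Total paths from (0, 0) to (9, 12): C(21, 9) = 293930. Paths through (5, 9): (paths (0, 0) → (5, 9)) × (paths (5, 9) → (9, 12)) = C(14, 5) · C(7, 4) = 2002 · 35 = 70070. Avoidance count = 293930 − 70070 = 223860.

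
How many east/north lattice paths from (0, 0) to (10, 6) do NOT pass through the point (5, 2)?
Number of paths = 5362

Total paths from (0, 0) to (10, 6): C(16, 10) = 8008. Paths through (5, 2): (paths (0, 0) → (5, 2)) × (paths (5, 2) → (10, 6)) = C(7, 5) · C(9, 5) = 21 · 126 = 2646. Avoidance count = 8008 − 2646 = 5362.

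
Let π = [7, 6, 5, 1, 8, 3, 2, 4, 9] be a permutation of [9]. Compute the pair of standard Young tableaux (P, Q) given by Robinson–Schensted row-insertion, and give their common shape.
P = [1, 2, 4, 9] / [3, 8] / [5] / [6] / [7];  Q = [1, 5, 8, 9] / [2, 6] / [3] / [4] / [7];  common shape = (4, 2, 1, 1, 1)

Row-insert the values π_1, π_2, … into P one at a time, bumping the leftmost entry strictly greater than the inserted value down to the next row. The recording tableau Q records, in position (i, j), the step at which that cell was added to P.
  Insert 7 (step 1): P = [7];  Q = [1]
  Insert 6 (step 2): P = [6] / [7];  Q = [1] / [2]
  Insert 5 (step 3): P = [5] / [6] / [7];  Q = [1] / [2] / [3]
  Insert 1 (step 4): P = [1] / [5] / [6] / [7];  Q = [1] / [2] / [3] / [4]
  Insert 8 (step 5): P = [1, 8] / [5] / [6] / [7];  Q = [1, 5] / [2] / [3] / [4]
  Insert 3 (step 6): P = [1, 3] / [5, 8] / [6] / [7];  Q = [1, 5] / [2, 6] / [3] / [4]
  Insert 2 (step 7): P = [1, 2] / [3, 8] / [5] / [6] / [7];  Q = [1, 5] / [2, 6] / [3] / [4] / [7]
  Insert 4 (step 8): P = [1, 2, 4] / [3, 8] / [5] / [6] / [7];  Q = [1, 5, 8] / [2, 6] / [3] / [4] / [7]
  Insert 9 (step 9): P = [1, 2, 4, 9] / [3, 8] / [5] / [6] / [7];  Q = [1, 5, 8, 9] / [2, 6] / [3] / [4] / [7]
Final shape: (4, 2, 1, 1, 1).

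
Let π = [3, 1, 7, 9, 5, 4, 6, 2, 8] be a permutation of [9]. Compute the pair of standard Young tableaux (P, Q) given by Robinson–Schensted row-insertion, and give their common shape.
P = [1, 2, 6, 8] / [3, 4, 9] / [5] / [7];  Q = [1, 3, 4, 9] / [2, 5, 7] / [6] / [8];  common shape = (4, 3, 1, 1)

Row-insert the values π_1, π_2, … into P one at a time, bumping the leftmost entry strictly greater than the inserted value down to the next row. The recording tableau Q records, in position (i, j), the step at which that cell was added to P.
  Insert 3 (step 1): P = [3];  Q = [1]
  Insert 1 (step 2): P = [1] / [3];  Q = [1] / [2]
  Insert 7 (step 3): P = [1, 7] / [3];  Q = [1, 3] / [2]
  Insert 9 (step 4): P = [1, 7, 9] / [3];  Q = [1, 3, 4] / [2]
  Insert 5 (step 5): P = [1, 5, 9] / [3, 7];  Q = [1, 3, 4] / [2, 5]
  Insert 4 (step 6): P = [1, 4, 9] / [3, 5] / [7];  Q = [1, 3, 4] / [2, 5] / [6]
  Insert 6 (step 7): P = [1, 4, 6] / [3, 5, 9] / [7];  Q = [1, 3, 4] / [2, 5, 7] / [6]
  Insert 2 (step 8): P = [1, 2, 6] / [3, 4, 9] / [5] / [7];  Q = [1, 3, 4] / [2, 5, 7] / [6] / [8]
  Insert 8 (step 9): P = [1, 2, 6, 8] / [3, 4, 9] / [5] / [7];  Q = [1, 3, 4, 9] / [2, 5, 7] / [6] / [8]
Final shape: (4, 3, 1, 1).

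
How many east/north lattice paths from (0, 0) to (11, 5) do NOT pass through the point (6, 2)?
Number of paths = 2800

Total paths from (0, 0) to (11, 5): C(16, 11) = 4368. Paths through (6, 2): (paths (0, 0) → (6, 2)) × (paths (6, 2) → (11, 5)) = C(8, 6) · C(8, 5) = 28 · 56 = 1568. Avoidance count = 4368 − 1568 = 2800.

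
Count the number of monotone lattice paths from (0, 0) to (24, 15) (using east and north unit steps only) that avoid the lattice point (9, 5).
Number of paths = 18596783140

Total paths from (0, 0) to (24, 15): C(39, 24) = 25140840660. Paths through (9, 5): (paths (0, 0) → (9, 5)) × (paths (9, 5) → (24, 15)) = C(14, 9) · C(25, 15) = 2002 · 3268760 = 6544057520. Avoidance count = 25140840660 − 6544057520 = 18596783140.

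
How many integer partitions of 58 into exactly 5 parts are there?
p(58, 5 parts) = 4616

Partitions of n into exactly k parts are in bijection with partitions of n − k into at most k parts (subtract 1 from each part). So p(58, exactly 5) = p(53, parts ≤ 5). Computing via the recurrence p(m, j) = p(m, j−1) + p(m−j, j) gives 4616.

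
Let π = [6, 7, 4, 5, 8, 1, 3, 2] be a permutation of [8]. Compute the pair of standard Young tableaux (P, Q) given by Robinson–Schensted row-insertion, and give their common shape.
P = [1, 2, 8] / [3, 5] / [4, 7] / [6];  Q = [1, 2, 5] / [3, 4] / [6, 7] / [8];  common shape = (3, 2, 2, 1)

Row-insert the values π_1, π_2, … into P one at a time, bumping the leftmost entry strictly greater than the inserted value down to the next row. The recording tableau Q records, in position (i, j), the step at which that cell was added to P.
  Insert 6 (step 1): P = [6];  Q = [1]
  Insert 7 (step 2): P = [6, 7];  Q = [1, 2]
  Insert 4 (step 3): P = [4, 7] / [6];  Q = [1, 2] / [3]
  Insert 5 (step 4): P = [4, 5] / [6, 7];  Q = [1, 2] / [3, 4]
  Insert 8 (step 5): P = [4, 5, 8] / [6, 7];  Q = [1, 2, 5] / [3, 4]
  Insert 1 (step 6): P = [1, 5, 8] / [4, 7] / [6];  Q = [1, 2, 5] / [3, 4] / [6]
  Insert 3 (step 7): P = [1, 3, 8] / [4, 5] / [6, 7];  Q = [1, 2, 5] / [3, 4] / [6, 7]
  Insert 2 (step 8): P = [1, 2, 8] / [3, 5] / [4, 7] / [6];  Q = [1, 2, 5] / [3, 4] / [6, 7] / [8]
Final shape: (3, 2, 2, 1).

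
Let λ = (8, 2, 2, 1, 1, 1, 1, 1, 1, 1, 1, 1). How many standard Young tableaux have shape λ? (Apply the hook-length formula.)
# SYT of shape (8, 2, 2, 1, 1, 1, 1, 1, 1, 1, 1, 1) = 4331600

Hook-length formula: f^λ = n! / Π hook(c), product over all cells c of the Young diagram. For λ = (8, 2, 2, 1, 1, 1, 1, 1, 1, 1, 1, 1), n = 21 boxes. Hook lengths by row (left-to-right, top-to-bottom): [19, 9, 6, 5, 4, 3, 2, 1]; [12, 2]; [11, 1]; [9]; [8]; [7]; [6]; [5]; [4]; [3]; [2]; [1]. Product of hooks = 11794935398400. So f^λ = 21! / 11794935398400 = 51090942171709440000 / 11794935398400 = 4331600.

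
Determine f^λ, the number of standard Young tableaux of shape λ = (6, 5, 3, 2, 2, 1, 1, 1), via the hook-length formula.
# SYT of shape (6, 5, 3, 2, 2, 1, 1, 1) = 854658000

Hook-length formula: f^λ = n! / Π hook(c), product over all cells c of the Young diagram. For λ = (6, 5, 3, 2, 2, 1, 1, 1), n = 21 boxes. Hook lengths by row (left-to-right, top-to-bottom): [13, 9, 6, 4, 3, 1]; [11, 7, 4, 2, 1]; [8, 4, 1]; [6, 2]; [5, 1]; [3]; [2]; [1]. Product of hooks = 59779399680. So f^λ = 21! / 59779399680 = 51090942171709440000 / 59779399680 = 854658000.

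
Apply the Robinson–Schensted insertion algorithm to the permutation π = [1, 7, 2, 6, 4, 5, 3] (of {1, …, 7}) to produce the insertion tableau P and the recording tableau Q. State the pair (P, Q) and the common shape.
P = [1, 2, 3, 5] / [4] / [6] / [7];  Q = [1, 2, 4, 6] / [3] / [5] / [7];  common shape = (4, 1, 1, 1)

Row-insert the values π_1, π_2, … into P one at a time, bumping the leftmost entry strictly greater than the inserted value down to the next row. The recording tableau Q records, in position (i, j), the step at which that cell was added to P.
  Insert 1 (step 1): P = [1];  Q = [1]
  Insert 7 (step 2): P = [1, 7];  Q = [1, 2]
  Insert 2 (step 3): P = [1, 2] / [7];  Q = [1, 2] / [3]
  Insert 6 (step 4): P = [1, 2, 6] / [7];  Q = [1, 2, 4] / [3]
  Insert 4 (step 5): P = [1, 2, 4] / [6] / [7];  Q = [1, 2, 4] / [3] / [5]
  Insert 5 (step 6): P = [1, 2, 4, 5] / [6] / [7];  Q = [1, 2, 4, 6] / [3] / [5]
  Insert 3 (step 7): P = [1, 2, 3, 5] / [4] / [6] / [7];  Q = [1, 2, 4, 6] / [3] / [5] / [7]
Final shape: (4, 1, 1, 1).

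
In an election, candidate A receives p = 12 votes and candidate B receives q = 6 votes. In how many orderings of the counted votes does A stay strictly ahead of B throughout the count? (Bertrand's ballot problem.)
Strict-lead orderings = 6188

Total orderings of the 18 votes with 12 for A: C(18, 12) = 18564. By the Bertrand ballot formula (Cycle Lemma / reflection principle), the number of orderings in which A is strictly ahead of B throughout is (p − q)/(p + q) · C(p + q, p) = (12 − 6)/(12 + 6) · 18564 = 6188.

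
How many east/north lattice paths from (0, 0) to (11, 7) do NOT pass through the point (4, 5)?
Number of paths = 27288

Total paths from (0, 0) to (11, 7): C(18, 11) = 31824. Paths through (4, 5): (paths (0, 0) → (4, 5)) × (paths (4, 5) → (11, 7)) = C(9, 4) · C(9, 7) = 126 · 36 = 4536. Avoidance count = 31824 − 4536 = 27288.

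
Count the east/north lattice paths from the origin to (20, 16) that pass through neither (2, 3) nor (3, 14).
Number of paths = 5245245600

Inclusion–exclusion. Total paths: C(36, 20) = 7307872110. Through P₁: C(5, 2)·C(31, 18) = 2062530750. Through P₂: C(17, 3)·C(19, 17) = 116280. Since P₁ is strictly southwest of P₂, a monotone path through both must visit P₁ then P₂; paths through both = C(5, 2)·C(12, 1)·C(19, 17) = 20520. Avoid both = 7307872110 − 2062530750 − 116280 + 20520 = 5245245600.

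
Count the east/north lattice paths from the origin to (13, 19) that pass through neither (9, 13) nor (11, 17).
Number of paths = 158838120

Inclusion–exclusion. Total paths: C(32, 13) = 347373600. Through P₁: C(22, 9)·C(10, 4) = 104458200. Through P₂: C(28, 11)·C(4, 2) = 128845080. Since P₁ is strictly southwest of P₂, a monotone path through both must visit P₁ then P₂; paths through both = C(22, 9)·C(6, 2)·C(4, 2) = 44767800. Avoid both = 347373600 − 104458200 − 128845080 + 44767800 = 158838120.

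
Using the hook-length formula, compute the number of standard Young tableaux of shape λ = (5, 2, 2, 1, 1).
# SYT of shape (5, 2, 2, 1, 1) = 1540

Hook-length formula: f^λ = n! / Π hook(c), product over all cells c of the Young diagram. For λ = (5, 2, 2, 1, 1), n = 11 boxes. Hook lengths by row (left-to-right, top-to-bottom): [9, 6, 3, 2, 1]; [5, 2]; [4, 1]; [2]; [1]. Product of hooks = 25920. So f^λ = 11! / 25920 = 39916800 / 25920 = 1540.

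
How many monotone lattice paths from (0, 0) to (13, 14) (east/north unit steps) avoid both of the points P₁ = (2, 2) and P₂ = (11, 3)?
Number of paths = 11922120

Inclusion–exclusion. Total paths: C(27, 13) = 20058300. Through P₁: C(4, 2)·C(23, 11) = 8112468. Through P₂: C(14, 11)·C(13, 2) = 28392. Since P₁ is strictly southwest of P₂, a monotone path through both must visit P₁ then P₂; paths through both = C(4, 2)·C(10, 9)·C(13, 2) = 4680. Avoid both = 20058300 − 8112468 − 28392 + 4680 = 11922120.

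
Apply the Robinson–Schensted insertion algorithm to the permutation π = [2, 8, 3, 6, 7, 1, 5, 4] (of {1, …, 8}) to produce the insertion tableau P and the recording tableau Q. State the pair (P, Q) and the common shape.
P = [1, 3, 4, 7] / [2, 5] / [6] / [8];  Q = [1, 2, 4, 5] / [3, 7] / [6] / [8];  common shape = (4, 2, 1, 1)

Row-insert the values π_1, π_2, … into P one at a time, bumping the leftmost entry strictly greater than the inserted value down to the next row. The recording tableau Q records, in position (i, j), the step at which that cell was added to P.
  Insert 2 (step 1): P = [2];  Q = [1]
  Insert 8 (step 2): P = [2, 8];  Q = [1, 2]
  Insert 3 (step 3): P = [2, 3] / [8];  Q = [1, 2] / [3]
  Insert 6 (step 4): P = [2, 3, 6] / [8];  Q = [1, 2, 4] / [3]
  Insert 7 (step 5): P = [2, 3, 6, 7] / [8];  Q = [1, 2, 4, 5] / [3]
  Insert 1 (step 6): P = [1, 3, 6, 7] / [2] / [8];  Q = [1, 2, 4, 5] / [3] / [6]
  Insert 5 (step 7): P = [1, 3, 5, 7] / [2, 6] / [8];  Q = [1, 2, 4, 5] / [3, 7] / [6]
  Insert 4 (step 8): P = [1, 3, 4, 7] / [2, 5] / [6] / [8];  Q = [1, 2, 4, 5] / [3, 7] / [6] / [8]
Final shape: (4, 2, 1, 1).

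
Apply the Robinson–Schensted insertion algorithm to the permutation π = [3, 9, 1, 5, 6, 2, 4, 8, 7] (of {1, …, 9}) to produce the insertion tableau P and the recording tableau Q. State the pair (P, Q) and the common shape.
P = [1, 2, 4, 7] / [3, 5, 6, 8] / [9];  Q = [1, 2, 5, 8] / [3, 4, 7, 9] / [6];  common shape = (4, 4, 1)

Row-insert the values π_1, π_2, … into P one at a time, bumping the leftmost entry strictly greater than the inserted value down to the next row. The recording tableau Q records, in position (i, j), the step at which that cell was added to P.
  Insert 3 (step 1): P = [3];  Q = [1]
  Insert 9 (step 2): P = [3, 9];  Q = [1, 2]
  Insert 1 (step 3): P = [1, 9] / [3];  Q = [1, 2] / [3]
  Insert 5 (step 4): P = [1, 5] / [3, 9];  Q = [1, 2] / [3, 4]
  Insert 6 (step 5): P = [1, 5, 6] / [3, 9];  Q = [1, 2, 5] / [3, 4]
  Insert 2 (step 6): P = [1, 2, 6] / [3, 5] / [9];  Q = [1, 2, 5] / [3, 4] / [6]
  Insert 4 (step 7): P = [1, 2, 4] / [3, 5, 6] / [9];  Q = [1, 2, 5] / [3, 4, 7] / [6]
  Insert 8 (step 8): P = [1, 2, 4, 8] / [3, 5, 6] / [9];  Q = [1, 2, 5, 8] / [3, 4, 7] / [6]
  Insert 7 (step 9): P = [1, 2, 4, 7] / [3, 5, 6, 8] / [9];  Q = [1, 2, 5, 8] / [3, 4, 7, 9] / [6]
Final shape: (4, 4, 1).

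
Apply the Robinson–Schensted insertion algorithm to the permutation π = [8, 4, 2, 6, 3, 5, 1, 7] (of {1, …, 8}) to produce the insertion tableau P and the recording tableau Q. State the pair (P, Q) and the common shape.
P = [1, 3, 5, 7] / [2, 6] / [4] / [8];  Q = [1, 4, 6, 8] / [2, 5] / [3] / [7];  common shape = (4, 2, 1, 1)

Row-insert the values π_1, π_2, … into P one at a time, bumping the leftmost entry strictly greater than the inserted value down to the next row. The recording tableau Q records, in position (i, j), the step at which that cell was added to P.
  Insert 8 (step 1): P = [8];  Q = [1]
  Insert 4 (step 2): P = [4] / [8];  Q = [1] / [2]
  Insert 2 (step 3): P = [2] / [4] / [8];  Q = [1] / [2] / [3]
  Insert 6 (step 4): P = [2, 6] / [4] / [8];  Q = [1, 4] / [2] / [3]
  Insert 3 (step 5): P = [2, 3] / [4, 6] / [8];  Q = [1, 4] / [2, 5] / [3]
  Insert 5 (step 6): P = [2, 3, 5] / [4, 6] / [8];  Q = [1, 4, 6] / [2, 5] / [3]
  Insert 1 (step 7): P = [1, 3, 5] / [2, 6] / [4] / [8];  Q = [1, 4, 6] / [2, 5] / [3] / [7]
  Insert 7 (step 8): P = [1, 3, 5, 7] / [2, 6] / [4] / [8];  Q = [1, 4, 6, 8] / [2, 5] / [3] / [7]
Final shape: (4, 2, 1, 1).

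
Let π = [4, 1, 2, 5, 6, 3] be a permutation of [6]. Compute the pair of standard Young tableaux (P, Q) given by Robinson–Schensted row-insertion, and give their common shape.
P = [1, 2, 3, 6] / [4, 5];  Q = [1, 3, 4, 5] / [2, 6];  common shape = (4, 2)

Row-insert the values π_1, π_2, … into P one at a time, bumping the leftmost entry strictly greater than the inserted value down to the next row. The recording tableau Q records, in position (i, j), the step at which that cell was added to P.
  Insert 4 (step 1): P = [4];  Q = [1]
  Insert 1 (step 2): P = [1] / [4];  Q = [1] / [2]
  Insert 2 (step 3): P = [1, 2] / [4];  Q = [1, 3] / [2]
  Insert 5 (step 4): P = [1, 2, 5] / [4];  Q = [1, 3, 4] / [2]
  Insert 6 (step 5): P = [1, 2, 5, 6] / [4];  Q = [1, 3, 4, 5] / [2]
  Insert 3 (step 6): P = [1, 2, 3, 6] / [4, 5];  Q = [1, 3, 4, 5] / [2, 6]
Final shape: (4, 2).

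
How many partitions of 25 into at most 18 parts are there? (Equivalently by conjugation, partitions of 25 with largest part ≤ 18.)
p(25, parts ≤ 18) = 1928

Use the recurrence p(n, m) = p(n, m−1) + p(n−m, m): either the largest part is < m (count p(n, m−1)) or the largest part is exactly m (remove one copy of m, count p(n−m, m)). With p(0, ·) = 1 this gives p(25, parts ≤ 18) = 1928. (By conjugating Young diagrams, this also counts partitions of 25 into at most 18 parts.)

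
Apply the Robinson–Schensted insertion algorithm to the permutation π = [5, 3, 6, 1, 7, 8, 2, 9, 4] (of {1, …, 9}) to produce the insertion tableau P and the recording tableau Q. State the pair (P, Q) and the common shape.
P = [1, 2, 4, 8, 9] / [3, 6, 7] / [5];  Q = [1, 3, 5, 6, 8] / [2, 7, 9] / [4];  common shape = (5, 3, 1)

Row-insert the values π_1, π_2, … into P one at a time, bumping the leftmost entry strictly greater than the inserted value down to the next row. The recording tableau Q records, in position (i, j), the step at which that cell was added to P.
  Insert 5 (step 1): P = [5];  Q = [1]
  Insert 3 (step 2): P = [3] / [5];  Q = [1] / [2]
  Insert 6 (step 3): P = [3, 6] / [5];  Q = [1, 3] / [2]
  Insert 1 (step 4): P = [1, 6] / [3] / [5];  Q = [1, 3] / [2] / [4]
  Insert 7 (step 5): P = [1, 6, 7] / [3] / [5];  Q = [1, 3, 5] / [2] / [4]
  Insert 8 (step 6): P = [1, 6, 7, 8] / [3] / [5];  Q = [1, 3, 5, 6] / [2] / [4]
  Insert 2 (step 7): P = [1, 2, 7, 8] / [3, 6] / [5];  Q = [1, 3, 5, 6] / [2, 7] / [4]
  Insert 9 (step 8): P = [1, 2, 7, 8, 9] / [3, 6] / [5];  Q = [1, 3, 5, 6, 8] / [2, 7] / [4]
  Insert 4 (step 9): P = [1, 2, 4, 8, 9] / [3, 6, 7] / [5];  Q = [1, 3, 5, 6, 8] / [2, 7, 9] / [4]
Final shape: (5, 3, 1).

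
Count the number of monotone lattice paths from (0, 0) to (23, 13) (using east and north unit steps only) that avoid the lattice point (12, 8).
Number of paths = 1760552640

Total paths from (0, 0) to (23, 13): C(36, 23) = 2310789600. Paths through (12, 8): (paths (0, 0) → (12, 8)) × (paths (12, 8) → (23, 13)) = C(20, 12) · C(16, 11) = 125970 · 4368 = 550236960. Avoidance count = 2310789600 − 550236960 = 1760552640.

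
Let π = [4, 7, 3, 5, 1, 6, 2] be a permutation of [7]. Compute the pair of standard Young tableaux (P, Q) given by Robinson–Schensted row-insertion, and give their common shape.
P = [1, 2, 6] / [3, 5] / [4, 7];  Q = [1, 2, 6] / [3, 4] / [5, 7];  common shape = (3, 2, 2)

Row-insert the values π_1, π_2, … into P one at a time, bumping the leftmost entry strictly greater than the inserted value down to the next row. The recording tableau Q records, in position (i, j), the step at which that cell was added to P.
  Insert 4 (step 1): P = [4];  Q = [1]
  Insert 7 (step 2): P = [4, 7];  Q = [1, 2]
  Insert 3 (step 3): P = [3, 7] / [4];  Q = [1, 2] / [3]
  Insert 5 (step 4): P = [3, 5] / [4, 7];  Q = [1, 2] / [3, 4]
  Insert 1 (step 5): P = [1, 5] / [3, 7] / [4];  Q = [1, 2] / [3, 4] / [5]
  Insert 6 (step 6): P = [1, 5, 6] / [3, 7] / [4];  Q = [1, 2, 6] / [3, 4] / [5]
  Insert 2 (step 7): P = [1, 2, 6] / [3, 5] / [4, 7];  Q = [1, 2, 6] / [3, 4] / [5, 7]
Final shape: (3, 2, 2).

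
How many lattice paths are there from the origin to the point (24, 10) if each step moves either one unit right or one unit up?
Number of paths = 131128140

A monotone lattice path from (0, 0) to (24, 10) consists of 24 east steps and 10 north steps in some order, so it is determined by which 24 of the 34 steps are east. The count is C(34, 24) = 131128140.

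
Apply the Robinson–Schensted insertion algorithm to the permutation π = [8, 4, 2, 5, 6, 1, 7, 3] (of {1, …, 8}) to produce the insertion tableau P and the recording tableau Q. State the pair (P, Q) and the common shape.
P = [1, 3, 6, 7] / [2, 5] / [4] / [8];  Q = [1, 4, 5, 7] / [2, 8] / [3] / [6];  common shape = (4, 2, 1, 1)

Row-insert the values π_1, π_2, … into P one at a time, bumping the leftmost entry strictly greater than the inserted value down to the next row. The recording tableau Q records, in position (i, j), the step at which that cell was added to P.
  Insert 8 (step 1): P = [8];  Q = [1]
  Insert 4 (step 2): P = [4] / [8];  Q = [1] / [2]
  Insert 2 (step 3): P = [2] / [4] / [8];  Q = [1] / [2] / [3]
  Insert 5 (step 4): P = [2, 5] / [4] / [8];  Q = [1, 4] / [2] / [3]
  Insert 6 (step 5): P = [2, 5, 6] / [4] / [8];  Q = [1, 4, 5] / [2] / [3]
  Insert 1 (step 6): P = [1, 5, 6] / [2] / [4] / [8];  Q = [1, 4, 5] / [2] / [3] / [6]
  Insert 7 (step 7): P = [1, 5, 6, 7] / [2] / [4] / [8];  Q = [1, 4, 5, 7] / [2] / [3] / [6]
  Insert 3 (step 8): P = [1, 3, 6, 7] / [2, 5] / [4] / [8];  Q = [1, 4, 5, 7] / [2, 8] / [3] / [6]
Final shape: (4, 2, 1, 1).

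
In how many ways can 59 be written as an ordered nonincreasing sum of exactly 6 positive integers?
p(59, 6 parts) = 11720

Partitions of n into exactly k parts are in bijection with partitions of n − k into at most k parts (subtract 1 from each part). So p(59, exactly 6) = p(53, parts ≤ 6). Computing via the recurrence p(m, j) = p(m, j−1) + p(m−j, j) gives 11720.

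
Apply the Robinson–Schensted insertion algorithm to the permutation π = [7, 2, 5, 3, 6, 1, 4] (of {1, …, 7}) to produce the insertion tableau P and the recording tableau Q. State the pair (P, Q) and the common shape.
P = [1, 3, 4] / [2, 6] / [5] / [7];  Q = [1, 3, 5] / [2, 7] / [4] / [6];  common shape = (3, 2, 1, 1)

Row-insert the values π_1, π_2, … into P one at a time, bumping the leftmost entry strictly greater than the inserted value down to the next row. The recording tableau Q records, in position (i, j), the step at which that cell was added to P.
  Insert 7 (step 1): P = [7];  Q = [1]
  Insert 2 (step 2): P = [2] / [7];  Q = [1] / [2]
  Insert 5 (step 3): P = [2, 5] / [7];  Q = [1, 3] / [2]
  Insert 3 (step 4): P = [2, 3] / [5] / [7];  Q = [1, 3] / [2] / [4]
  Insert 6 (step 5): P = [2, 3, 6] / [5] / [7];  Q = [1, 3, 5] / [2] / [4]
  Insert 1 (step 6): P = [1, 3, 6] / [2] / [5] / [7];  Q = [1, 3, 5] / [2] / [4] / [6]
  Insert 4 (step 7): P = [1, 3, 4] / [2, 6] / [5] / [7];  Q = [1, 3, 5] / [2, 7] / [4] / [6]
Final shape: (3, 2, 1, 1).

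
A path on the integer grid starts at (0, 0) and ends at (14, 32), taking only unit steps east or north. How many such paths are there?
Number of paths = 239877544005

A monotone lattice path from (0, 0) to (14, 32) consists of 14 east steps and 32 north steps in some order, so it is determined by which 14 of the 46 steps are east. The count is C(46, 14) = 239877544005.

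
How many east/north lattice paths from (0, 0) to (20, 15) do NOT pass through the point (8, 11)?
Number of paths = 3110383920

Total paths from (0, 0) to (20, 15): C(35, 20) = 3247943160. Paths through (8, 11): (paths (0, 0) → (8, 11)) × (paths (8, 11) → (20, 15)) = C(19, 8) · C(16, 12) = 75582 · 1820 = 137559240. Avoidance count = 3247943160 − 137559240 = 3110383920.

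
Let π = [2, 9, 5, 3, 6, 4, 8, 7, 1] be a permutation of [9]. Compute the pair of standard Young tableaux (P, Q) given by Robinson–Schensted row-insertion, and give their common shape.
P = [1, 3, 4, 7] / [2, 6, 8] / [5] / [9];  Q = [1, 2, 5, 7] / [3, 6, 8] / [4] / [9];  common shape = (4, 3, 1, 1)

Row-insert the values π_1, π_2, … into P one at a time, bumping the leftmost entry strictly greater than the inserted value down to the next row. The recording tableau Q records, in position (i, j), the step at which that cell was added to P.
  Insert 2 (step 1): P = [2];  Q = [1]
  Insert 9 (step 2): P = [2, 9];  Q = [1, 2]
  Insert 5 (step 3): P = [2, 5] / [9];  Q = [1, 2] / [3]
  Insert 3 (step 4): P = [2, 3] / [5] / [9];  Q = [1, 2] / [3] / [4]
  Insert 6 (step 5): P = [2, 3, 6] / [5] / [9];  Q = [1, 2, 5] / [3] / [4]
  Insert 4 (step 6): P = [2, 3, 4] / [5, 6] / [9];  Q = [1, 2, 5] / [3, 6] / [4]
  Insert 8 (step 7): P = [2, 3, 4, 8] / [5, 6] / [9];  Q = [1, 2, 5, 7] / [3, 6] / [4]
  Insert 7 (step 8): P = [2, 3, 4, 7] / [5, 6, 8] / [9];  Q = [1, 2, 5, 7] / [3, 6, 8] / [4]
  Insert 1 (step 9): P = [1, 3, 4, 7] / [2, 6, 8] / [5] / [9];  Q = [1, 2, 5, 7] / [3, 6, 8] / [4] / [9]
Final shape: (4, 3, 1, 1).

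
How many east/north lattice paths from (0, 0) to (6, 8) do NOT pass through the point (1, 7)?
Number of paths = 2955

Total paths from (0, 0) to (6, 8): C(14, 6) = 3003. Paths through (1, 7): (paths (0, 0) → (1, 7)) × (paths (1, 7) → (6, 8)) = C(8, 1) · C(6, 5) = 8 · 6 = 48. Avoidance count = 3003 − 48 = 2955.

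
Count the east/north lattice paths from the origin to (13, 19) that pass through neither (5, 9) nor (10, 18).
Number of paths = 223309660

Inclusion–exclusion. Total paths: C(32, 13) = 347373600. Through P₁: C(14, 5)·C(18, 8) = 87603516. Through P₂: C(28, 10)·C(4, 3) = 52492440. Since P₁ is strictly southwest of P₂, a monotone path through both must visit P₁ then P₂; paths through both = C(14, 5)·C(14, 5)·C(4, 3) = 16032016. Avoid both = 347373600 − 87603516 − 52492440 + 16032016 = 223309660.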